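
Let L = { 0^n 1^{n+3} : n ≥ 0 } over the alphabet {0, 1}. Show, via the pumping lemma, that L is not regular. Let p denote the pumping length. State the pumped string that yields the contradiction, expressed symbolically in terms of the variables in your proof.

0^{p+k} 1^{p+3}

Assume L is regular. Let p be the pumping length given by the pumping lemma.
Let w = 0^p 1^{p+3} ∈ L; note |w| = 2p+3 ≥ p.
The pumping lemma gives a decomposition w = xyz where |xy| ≤ p and |y| > 0.
Since the first p symbols of w are all 0's and |xy| ≤ p, y lies entirely in the leading 0-block: y = 0^k for some k with 1 ≤ k ≤ p.
Pump with i = 2: xy^2z = 0^{p+k} 1^{p+3}. For this to lie in L we would need p+3 = (p+k)+3, which forces k = 0. But k ≥ 1, so xy^2z ∉ L.
This is a contradiction; hence L is not regular.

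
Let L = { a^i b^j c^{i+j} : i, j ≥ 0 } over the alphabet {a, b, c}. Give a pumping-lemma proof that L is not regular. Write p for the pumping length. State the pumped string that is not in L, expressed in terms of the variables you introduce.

Suppose for contradiction that L is regular, and let p be the pumping length.
Take w = a^p b^p c^{2p} ∈ L (with i=j=p, i+j=2p), |w| = 4p ≥ p.
Write w = xyz as guaranteed by the lemma, with |xy| ≤ p and |y| ≥ 1.
Since the first p symbols of w are all a's and |xy| ≤ p, y lies entirely in the leading a-block: y = a^k for some k with 1 ≤ k ≤ p.
Consider xy^2z = a^{p+k} b^p c^{2p}. Now the a- and b-counts sum to 2p+k, but the c-count is 2p ≠ 2p+k. So xy^2z ∉ L.
This contradicts the pumping lemma, so L is not regular.

a^{p+k} b^p c^{2p}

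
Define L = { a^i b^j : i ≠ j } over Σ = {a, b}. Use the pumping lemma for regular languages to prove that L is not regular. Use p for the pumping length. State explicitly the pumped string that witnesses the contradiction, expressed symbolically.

a^{p+p!} b^{p+p!}

Assume L is regular; let p be its pumping constant.
Choose w = a^p b^{p+p!}. Since p ≠ p+p!, w ∈ L; and |w| ≥ p.
The pumping lemma gives a decomposition w = xyz where |xy| ≤ p and |y| > 0.
Since the first p symbols of w are all a's and |xy| ≤ p, y lies entirely in the leading a-block: y = a^k for some k with 1 ≤ k ≤ p.
Since 1 ≤ k ≤ p, k divides p!; set t = 1 + p!/k. Then xy^t z has p + (p!/k)·k = p + p! copies of a. Now the a-count equals the b-count, so i ≠ j fails. So xy^t z = a^{p+p!} b^{p+p!} ∉ L.
Contradiction. Therefore L is not regular.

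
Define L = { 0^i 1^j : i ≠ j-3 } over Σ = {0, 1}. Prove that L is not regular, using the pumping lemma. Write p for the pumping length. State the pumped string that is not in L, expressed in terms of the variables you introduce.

Assume L is regular; let p be its pumping constant.
Choose w = 0^p 1^{p+p!+3}. Since p ≠ (p+p!+3)-3 = p+p!, w ∈ L; and |w| ≥ p.
The pumping lemma gives a decomposition w = xyz where |xy| ≤ p and y is nonempty.
Since the first p symbols of w are all 0's and |xy| ≤ p, y lies entirely in the leading 0-block: y = 0^k for some k with 1 ≤ k ≤ p.
Since 1 ≤ k ≤ p, k divides p!; set t = 1 + p!/k. Then xy^t z has p + (p!/k)·k = p + p! copies of 0. Now the 0-count is p+p! and (1-count)-3 = (p+p!+3)-3 = p+p!, so i ≠ j-3 fails. So xy^t z = 0^{p+p!} 1^{p+p!+3} ∉ L.
This is a contradiction; hence L is not regular.

0^{p+p!} 1^{p+p!+3}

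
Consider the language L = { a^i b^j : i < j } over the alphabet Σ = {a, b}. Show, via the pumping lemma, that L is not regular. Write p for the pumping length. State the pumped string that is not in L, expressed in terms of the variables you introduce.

Assume L is regular; let p be its pumping constant.
Choose w = a^p b^{p+1} ∈ L, with |w| = 2p+1 ≥ p.
Write w = xyz as guaranteed by the lemma, with |xy| ≤ p and |y| ≥ 1.
Since the first p symbols of w are all a's and |xy| ≤ p, y lies entirely in the leading a-block: y = a^k for some k with 1 ≤ k ≤ p.
Consider xy^2z = a^{p+k} b^{p+1}. Since k ≥ 1, the a-count p+k is at least p+1, so i < j fails; thus xy^2z ∉ L.
Contradiction. Therefore L is not regular.

a^{p+k} b^{p+1}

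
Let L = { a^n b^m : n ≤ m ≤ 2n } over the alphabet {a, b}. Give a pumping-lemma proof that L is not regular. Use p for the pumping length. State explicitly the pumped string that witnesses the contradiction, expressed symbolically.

a^{p+k} b^p

Assume L is regular; let p be its pumping constant.
Take w = a^p b^p ∈ L (since p ≤ p ≤ 2p), with |w| = 2p ≥ p.
Write w = xyz as guaranteed by the lemma, with |xy| ≤ p and |y| > 0.
Because |xy| ≤ p and w begins with p copies of a, we have y = a^k with 1 ≤ k ≤ p.
Pump with i = 2: xy^2z = a^{p+k} b^p. Now n = p+k > p = m, so the condition n ≤ m fails. Thus xy^2z ∉ L.
This contradicts the pumping lemma, so L is not regular.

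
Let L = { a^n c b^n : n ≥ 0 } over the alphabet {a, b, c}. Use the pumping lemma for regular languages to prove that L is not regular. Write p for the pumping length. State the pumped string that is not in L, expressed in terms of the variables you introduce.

Suppose for contradiction that L is regular, and let p be the pumping length.
Take w = a^p c b^p ∈ L with |w| = 2p+1 ≥ p.
The pumping lemma gives a decomposition w = xyz where |xy| ≤ p and |y| ≥ 1.
Since the first p symbols of w are all a's and |xy| ≤ p, y lies entirely in the leading a-block: y = a^k for some k with 1 ≤ k ≤ p.
Pump with i = 2: xy^2z = a^{p+k} c b^p, which would require p+k = p. But k ≥ 1, so xy^2z ∉ L.
This contradicts the pumping lemma, so L is not regular.

a^{p+k} c b^p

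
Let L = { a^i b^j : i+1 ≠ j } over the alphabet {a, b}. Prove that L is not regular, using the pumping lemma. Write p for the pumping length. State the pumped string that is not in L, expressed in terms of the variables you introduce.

Assume L is regular; let p be its pumping constant.
Choose w = a^p b^{p+p!+1}. Since p ≠ (p+p!+1)-1 = p+p!, w ∈ L; and |w| ≥ p.
By the pumping lemma, w = xyz with |xy| ≤ p and |y| ≥ 1.
Because |xy| ≤ p and w begins with p copies of a, we have y = a^k with 1 ≤ k ≤ p.
Since 1 ≤ k ≤ p, k divides p!; set t = 1 + p!/k. Then xy^t z has p + (p!/k)·k = p + p! copies of a. Now the a-count is p+p! and (b-count)-1 = (p+p!+1)-1 = p+p!, so i+1 ≠ j fails. So xy^t z = a^{p+p!} b^{p+p!+1} ∉ L.
This is a contradiction; hence L is not regular.

a^{p+p!} b^{p+p!+1}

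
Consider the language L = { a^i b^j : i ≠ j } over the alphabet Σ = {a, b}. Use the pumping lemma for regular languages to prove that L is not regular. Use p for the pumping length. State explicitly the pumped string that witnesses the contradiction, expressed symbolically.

a^{p+p!} b^{p+p!}

Assume L is regular; let p be its pumping constant.
Choose w = a^p b^{p+p!}. Since p ≠ p+p!, w ∈ L; and |w| ≥ p.
Write w = xyz as guaranteed by the lemma, with |xy| ≤ p and |y| > 0.
The first p characters of w are a's, so xy (and hence y) consists only of a's. Write y = a^k, 1 ≤ k ≤ p.
Since 1 ≤ k ≤ p, k divides p!; set t = 1 + p!/k. Then xy^t z has p + (p!/k)·k = p + p! copies of a. Now the a-count equals the b-count, so i ≠ j fails. So xy^t z = a^{p+p!} b^{p+p!} ∉ L.
This contradicts the pumping lemma, so L is not regular.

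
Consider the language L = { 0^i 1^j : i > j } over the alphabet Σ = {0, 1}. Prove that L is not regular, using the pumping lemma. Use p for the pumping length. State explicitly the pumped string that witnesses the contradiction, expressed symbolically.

Assume L is regular. Let p be the pumping length given by the pumping lemma.
Choose w = 0^{p+1} 1^p ∈ L, with |w| = 2p+1 ≥ p.
Write w = xyz as guaranteed by the lemma, with |xy| ≤ p and y is nonempty.
Since the first p symbols of w are all 0's and |xy| ≤ p, y lies entirely in the leading 0-block: y = 0^k for some k with 1 ≤ k ≤ p.
Consider xy^0z = xz = 0^{p+1-k} 1^p. Since k ≥ 1, the 0-count p+1-k is at most p, so i > j fails; thus xz ∉ L.
Contradiction. Therefore L is not regular.

0^{p+1-k} 1^p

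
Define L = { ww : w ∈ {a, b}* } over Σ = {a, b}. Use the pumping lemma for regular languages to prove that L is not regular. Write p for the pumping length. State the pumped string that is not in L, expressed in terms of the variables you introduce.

a^{p+k} b^p a^p b^p

Assume L is regular. Let p be the pumping length given by the pumping lemma.
Take w = a^p b^p a^p b^p = uu where u = a^pb^p; then w ∈ L and |w| = 4p ≥ p.
By the pumping lemma, w = xyz with |xy| ≤ p and |y| ≥ 1.
The first p characters of w are a's, so xy (and hence y) consists only of a's. Write y = a^k, 1 ≤ k ≤ p.
Pump with i = 2: xy^2z = a^{p+k} b^p a^p b^p, of length 4p+k. Suppose this equals vv. The string starts with a and ends with b, so v does too; thus the boundary between the two copies of v is a b→a transition. There is exactly one such transition, at position 2p+k, so |v| = 2p+k and |vv| = 4p+2k ≠ 4p+k since k ≥ 1. So xy^2z ∉ L.
This is a contradiction; hence L is not regular.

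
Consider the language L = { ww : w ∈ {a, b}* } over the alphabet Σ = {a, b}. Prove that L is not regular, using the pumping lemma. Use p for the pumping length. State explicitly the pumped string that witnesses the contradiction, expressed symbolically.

a^{p+k} b^p a^p b^p

Toward a contradiction, assume L is regular with pumping length p.
Take w = a^p b^p a^p b^p = uu where u = a^pb^p; then w ∈ L and |w| = 4p ≥ p.
The pumping lemma gives a decomposition w = xyz where |xy| ≤ p and |y| > 0.
The first p characters of w are a's, so xy (and hence y) consists only of a's. Write y = a^k, 1 ≤ k ≤ p.
Pump with i = 2: xy^2z = a^{p+k} b^p a^p b^p, of length 4p+k. Suppose this equals vv. The string starts with a and ends with b, so v does too; thus the boundary between the two copies of v is a b→a transition. There is exactly one such transition, at position 2p+k, so |v| = 2p+k and |vv| = 4p+2k ≠ 4p+k since k ≥ 1. So xy^2z ∉ L.
This is a contradiction; hence L is not regular.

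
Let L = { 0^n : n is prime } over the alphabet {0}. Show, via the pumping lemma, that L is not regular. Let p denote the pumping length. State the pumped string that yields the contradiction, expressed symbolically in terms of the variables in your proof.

0^{q(1+k)}

Suppose for contradiction that L is regular, and let p be the pumping length.
Let q be a prime with q ≥ p+2 (infinitely many primes exist), and take w = 0^q ∈ L with |w| = q ≥ p.
The pumping lemma gives a decomposition w = xyz where |xy| ≤ p and |y| > 0.
Then y = 0^k for some k with 1 ≤ k ≤ p.
Since 1 ≤ k ≤ p, |xz| = q-k. Pump with i = q+1: |xy^{q+1}z| = (q-k)+(q+1)k = q+qk = q(1+k), which is composite (both factors ≥ 2). So xy^{q+1}z = 0^{q(1+k)} ∉ L.
This contradicts the pumping lemma, so L is not regular.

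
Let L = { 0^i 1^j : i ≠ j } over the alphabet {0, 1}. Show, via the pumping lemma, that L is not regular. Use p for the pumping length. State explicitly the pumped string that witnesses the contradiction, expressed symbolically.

Suppose for contradiction that L is regular, and let p be the pumping length.
Choose w = 0^p 1^{p+p!}. Since p ≠ p+p!, w ∈ L; and |w| ≥ p.
The pumping lemma gives a decomposition w = xyz where |xy| ≤ p and y is nonempty.
The first p characters of w are 0's, so xy (and hence y) consists only of 0's. Write y = 0^k, 1 ≤ k ≤ p.
Since 1 ≤ k ≤ p, k divides p!; set t = 1 + p!/k. Then xy^t z has p + (p!/k)·k = p + p! copies of 0. Now the 0-count equals the 1-count, so i ≠ j fails. So xy^t z = 0^{p+p!} 1^{p+p!} ∉ L.
Contradiction. Therefore L is not regular.

0^{p+p!} 1^{p+p!}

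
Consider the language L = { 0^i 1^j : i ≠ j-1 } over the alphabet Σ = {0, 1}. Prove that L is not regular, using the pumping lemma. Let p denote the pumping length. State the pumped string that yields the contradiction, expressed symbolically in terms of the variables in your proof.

0^{p+p!} 1^{p+p!+1}

Toward a contradiction, assume L is regular with pumping length p.
Choose w = 0^p 1^{p+p!+1}. Since p ≠ (p+p!+1)-1 = p+p!, w ∈ L; and |w| ≥ p.
The pumping lemma gives a decomposition w = xyz where |xy| ≤ p and |y| ≥ 1.
The first p characters of w are 0's, so xy (and hence y) consists only of 0's. Write y = 0^k, 1 ≤ k ≤ p.
Since 1 ≤ k ≤ p, k divides p!; set t = 1 + p!/k. Then xy^t z has p + (p!/k)·k = p + p! copies of 0. Now the 0-count is p+p! and (1-count)-1 = (p+p!+1)-1 = p+p!, so i ≠ j-1 fails. So xy^t z = 0^{p+p!} 1^{p+p!+1} ∉ L.
This contradicts the pumping lemma, so L is not regular.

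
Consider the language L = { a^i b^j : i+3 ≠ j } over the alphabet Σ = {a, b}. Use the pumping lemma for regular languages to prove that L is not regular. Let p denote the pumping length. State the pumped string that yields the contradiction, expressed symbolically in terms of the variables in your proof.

a^{p+p!} b^{p+p!+3}

Assume L is regular. Let p be the pumping length given by the pumping lemma.
Choose w = a^p b^{p+p!+3}. Since p ≠ (p+p!+3)-3 = p+p!, w ∈ L; and |w| ≥ p.
By the pumping lemma, w = xyz with |xy| ≤ p and |y| ≥ 1.
Since the first p symbols of w are all a's and |xy| ≤ p, y lies entirely in the leading a-block: y = a^k for some k with 1 ≤ k ≤ p.
Since 1 ≤ k ≤ p, k divides p!; set t = 1 + p!/k. Then xy^t z has p + (p!/k)·k = p + p! copies of a. Now the a-count is p+p! and (b-count)-3 = (p+p!+3)-3 = p+p!, so i+3 ≠ j fails. So xy^t z = a^{p+p!} b^{p+p!+3} ∉ L.
This contradicts the pumping lemma, so L is not regular.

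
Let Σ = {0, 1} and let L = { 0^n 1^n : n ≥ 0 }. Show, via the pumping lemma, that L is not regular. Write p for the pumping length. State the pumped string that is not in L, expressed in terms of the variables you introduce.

Toward a contradiction, assume L is regular with pumping length p.
Let w = 0^p 1^p ∈ L; note |w| = 2p ≥ p.
Write w = xyz as guaranteed by the lemma, with |xy| ≤ p and |y| > 0.
The first p characters of w are 0's, so xy (and hence y) consists only of 0's. Write y = 0^k, 1 ≤ k ≤ p.
Pump with i = 2: xy^2z = 0^{p+k} 1^p. For this to lie in L we would need p = p+k, which forces k = 0. But k ≥ 1, so xy^2z ∉ L.
This is a contradiction; hence L is not regular.

0^{p+k} 1^p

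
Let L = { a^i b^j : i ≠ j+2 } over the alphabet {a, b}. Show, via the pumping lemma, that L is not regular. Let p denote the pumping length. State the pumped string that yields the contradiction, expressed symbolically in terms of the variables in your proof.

a^{p+p!} b^{p+p!-2}

Suppose for contradiction that L is regular, and let p be the pumping length.
Choose w = a^p b^{p+p!-2}. Since p ≠ (p+p!-2)+2 = p+p!, w ∈ L; and |w| ≥ p.
The pumping lemma gives a decomposition w = xyz where |xy| ≤ p and |y| > 0.
The first p characters of w are a's, so xy (and hence y) consists only of a's. Write y = a^k, 1 ≤ k ≤ p.
Since 1 ≤ k ≤ p, k divides p!; set t = 1 + p!/k. Then xy^t z has p + (p!/k)·k = p + p! copies of a. Now the a-count is p+p! and (b-count)+2 = (p+p!-2)+2 = p+p!, so i ≠ j+2 fails. So xy^t z = a^{p+p!} b^{p+p!-2} ∉ L.
Contradiction. Therefore L is not regular.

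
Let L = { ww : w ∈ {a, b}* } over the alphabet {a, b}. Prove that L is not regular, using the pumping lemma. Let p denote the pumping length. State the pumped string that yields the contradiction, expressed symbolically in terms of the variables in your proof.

Assume L is regular; let p be its pumping constant.
Take w = a^p b^p a^p b^p = uu where u = a^pb^p; then w ∈ L and |w| = 4p ≥ p.
The pumping lemma gives a decomposition w = xyz where |xy| ≤ p and |y| > 0.
Because |xy| ≤ p and w begins with p copies of a, we have y = a^k with 1 ≤ k ≤ p.
Pump with i = 2: xy^2z = a^{p+k} b^p a^p b^p, of length 4p+k. Suppose this equals vv. The string starts with a and ends with b, so v does too; thus the boundary between the two copies of v is a b→a transition. There is exactly one such transition, at position 2p+k, so |v| = 2p+k and |vv| = 4p+2k ≠ 4p+k since k ≥ 1. So xy^2z ∉ L.
Contradiction. Therefore L is not regular.

a^{p+k} b^p a^p b^p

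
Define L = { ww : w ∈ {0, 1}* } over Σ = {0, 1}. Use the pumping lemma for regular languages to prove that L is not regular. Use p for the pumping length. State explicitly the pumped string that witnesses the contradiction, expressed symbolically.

Assume L is regular. Let p be the pumping length given by the pumping lemma.
Take w = 0^p 1^p 0^p 1^p = uu where u = 0^p1^p; then w ∈ L and |w| = 4p ≥ p.
Write w = xyz as guaranteed by the lemma, with |xy| ≤ p and |y| > 0.
Because |xy| ≤ p and w begins with p copies of 0, we have y = 0^k with 1 ≤ k ≤ p.
Pump with i = 2: xy^2z = 0^{p+k} 1^p 0^p 1^p, of length 4p+k. Suppose this equals vv. The string starts with 0 and ends with 1, so v does too; thus the boundary between the two copies of v is a 1→0 transition. There is exactly one such transition, at position 2p+k, so |v| = 2p+k and |vv| = 4p+2k ≠ 4p+k since k ≥ 1. So xy^2z ∉ L.
This contradicts the pumping lemma, so L is not regular.

0^{p+k} 1^p 0^p 1^p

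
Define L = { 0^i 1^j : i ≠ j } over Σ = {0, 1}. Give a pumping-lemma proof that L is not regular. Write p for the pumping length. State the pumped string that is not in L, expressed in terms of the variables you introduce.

0^{p+p!} 1^{p+p!}

Suppose for contradiction that L is regular, and let p be the pumping length.
Choose w = 0^p 1^{p+p!}. Since p ≠ p+p!, w ∈ L; and |w| ≥ p.
By the pumping lemma, w = xyz with |xy| ≤ p and |y| ≥ 1.
Because |xy| ≤ p and w begins with p copies of 0, we have y = 0^k with 1 ≤ k ≤ p.
Since 1 ≤ k ≤ p, k divides p!; set t = 1 + p!/k. Then xy^t z has p + (p!/k)·k = p + p! copies of 0. Now the 0-count equals the 1-count, so i ≠ j fails. So xy^t z = 0^{p+p!} 1^{p+p!} ∉ L.
This contradicts the pumping lemma, so L is not regular.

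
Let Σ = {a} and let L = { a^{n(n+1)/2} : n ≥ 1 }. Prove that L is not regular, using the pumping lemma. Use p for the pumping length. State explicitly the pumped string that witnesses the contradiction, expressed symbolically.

a^{p(p+1)/2+k}

Assume L is regular. Let p be the pumping length given by the pumping lemma.
Take w = a^{p(p+1)/2} ∈ L with |w| = p(p+1)/2 ≥ p.
The pumping lemma gives a decomposition w = xyz where |xy| ≤ p and |y| > 0.
Then y = a^k for some k with 1 ≤ k ≤ p.
Pump with i = 2: xy^2z = a^{p(p+1)/2+k}. Since 1 ≤ k ≤ p, p(p+1)/2 < p(p+1)/2+k ≤ p(p+1)/2+p < (p+1)(p+2)/2, so p(p+1)/2+k is strictly between consecutive triangular numbers. So xy^2z ∉ L.
Contradiction. Therefore L is not regular.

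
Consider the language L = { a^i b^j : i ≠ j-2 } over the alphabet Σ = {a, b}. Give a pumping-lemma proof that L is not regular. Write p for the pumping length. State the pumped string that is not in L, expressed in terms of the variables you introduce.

a^{p+p!} b^{p+p!+2}

Assume L is regular. Let p be the pumping length given by the pumping lemma.
Choose w = a^p b^{p+p!+2}. Since p ≠ (p+p!+2)-2 = p+p!, w ∈ L; and |w| ≥ p.
By the pumping lemma, w = xyz with |xy| ≤ p and y is nonempty.
Because |xy| ≤ p and w begins with p copies of a, we have y = a^k with 1 ≤ k ≤ p.
Since 1 ≤ k ≤ p, k divides p!; set t = 1 + p!/k. Then xy^t z has p + (p!/k)·k = p + p! copies of a. Now the a-count is p+p! and (b-count)-2 = (p+p!+2)-2 = p+p!, so i ≠ j-2 fails. So xy^t z = a^{p+p!} b^{p+p!+2} ∉ L.
This contradicts the pumping lemma, so L is not regular.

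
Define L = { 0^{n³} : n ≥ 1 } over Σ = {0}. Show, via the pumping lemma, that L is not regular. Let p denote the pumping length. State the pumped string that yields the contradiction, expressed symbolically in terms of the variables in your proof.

0^{p³+k}

Assume L is regular. Let p be the pumping length given by the pumping lemma.
Take w = 0^{p³} ∈ L with |w| = p³ ≥ p.
Write w = xyz as guaranteed by the lemma, with |xy| ≤ p and |y| ≥ 1.
Then y = 0^k for some k with 1 ≤ k ≤ p.
Pump with i = 2: xy^2z = 0^{p³+k}. Since 1 ≤ k ≤ p, p³ < p³+k ≤ p³+p < p³+3p²+3p+1 = (p+1)³, so p³+k is not a perfect cube. So xy^2z ∉ L.
This contradicts the pumping lemma, so L is not regular.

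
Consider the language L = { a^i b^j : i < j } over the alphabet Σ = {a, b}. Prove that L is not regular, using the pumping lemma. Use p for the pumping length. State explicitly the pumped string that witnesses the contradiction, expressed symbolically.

a^{p+k} b^{p+1}

Assume L is regular; let p be its pumping constant.
Choose w = a^p b^{p+1} ∈ L, with |w| = 2p+1 ≥ p.
By the pumping lemma, w = xyz with |xy| ≤ p and |y| > 0.
Because |xy| ≤ p and w begins with p copies of a, we have y = a^k with 1 ≤ k ≤ p.
Consider xy^2z = a^{p+k} b^{p+1}. Since k ≥ 1, the a-count p+k is at least p+1, so i < j fails; thus xy^2z ∉ L.
Contradiction. Therefore L is not regular.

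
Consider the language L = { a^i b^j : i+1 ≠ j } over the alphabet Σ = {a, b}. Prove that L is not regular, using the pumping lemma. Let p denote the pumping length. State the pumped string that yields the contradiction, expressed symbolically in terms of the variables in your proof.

a^{p+p!} b^{p+p!+1}

Toward a contradiction, assume L is regular with pumping length p.
Choose w = a^p b^{p+p!+1}. Since p ≠ (p+p!+1)-1 = p+p!, w ∈ L; and |w| ≥ p.
The pumping lemma gives a decomposition w = xyz where |xy| ≤ p and |y| > 0.
Since the first p symbols of w are all a's and |xy| ≤ p, y lies entirely in the leading a-block: y = a^k for some k with 1 ≤ k ≤ p.
Since 1 ≤ k ≤ p, k divides p!; set t = 1 + p!/k. Then xy^t z has p + (p!/k)·k = p + p! copies of a. Now the a-count is p+p! and (b-count)-1 = (p+p!+1)-1 = p+p!, so i+1 ≠ j fails. So xy^t z = a^{p+p!} b^{p+p!+1} ∉ L.
This is a contradiction; hence L is not regular.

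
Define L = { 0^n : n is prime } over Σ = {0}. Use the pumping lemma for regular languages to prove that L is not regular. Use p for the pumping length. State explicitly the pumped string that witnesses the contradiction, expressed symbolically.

0^{q(1+k)}

Assume L is regular. Let p be the pumping length given by the pumping lemma.
Let q be a prime with q ≥ p+2 (infinitely many primes exist), and take w = 0^q ∈ L with |w| = q ≥ p.
Write w = xyz as guaranteed by the lemma, with |xy| ≤ p and y is nonempty.
Then y = 0^k for some k with 1 ≤ k ≤ p.
Since 1 ≤ k ≤ p, |xz| = q-k. Pump with i = q+1: |xy^{q+1}z| = (q-k)+(q+1)k = q+qk = q(1+k), which is composite (both factors ≥ 2). So xy^{q+1}z = 0^{q(1+k)} ∉ L.
This is a contradiction; hence L is not regular.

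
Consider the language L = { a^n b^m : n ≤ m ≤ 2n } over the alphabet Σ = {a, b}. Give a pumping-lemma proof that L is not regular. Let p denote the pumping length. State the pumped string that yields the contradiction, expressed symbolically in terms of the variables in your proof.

a^{p+k} b^p

Toward a contradiction, assume L is regular with pumping length p.
Take w = a^p b^p ∈ L (since p ≤ p ≤ 2p), with |w| = 2p ≥ p.
The pumping lemma gives a decomposition w = xyz where |xy| ≤ p and |y| ≥ 1.
The first p characters of w are a's, so xy (and hence y) consists only of a's. Write y = a^k, 1 ≤ k ≤ p.
Pump with i = 2: xy^2z = a^{p+k} b^p. Now n = p+k > p = m, so the condition n ≤ m fails. Thus xy^2z ∉ L.
This contradicts the pumping lemma, so L is not regular.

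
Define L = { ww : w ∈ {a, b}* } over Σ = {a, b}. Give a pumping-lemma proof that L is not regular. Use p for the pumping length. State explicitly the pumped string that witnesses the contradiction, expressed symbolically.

a^{p+k} b^p a^p b^p

Assume L is regular. Let p be the pumping length given by the pumping lemma.
Take w = a^p b^p a^p b^p = uu where u = a^pb^p; then w ∈ L and |w| = 4p ≥ p.
By the pumping lemma, w = xyz with |xy| ≤ p and y is nonempty.
The first p characters of w are a's, so xy (and hence y) consists only of a's. Write y = a^k, 1 ≤ k ≤ p.
Pump with i = 2: xy^2z = a^{p+k} b^p a^p b^p, of length 4p+k. Suppose this equals vv. The string starts with a and ends with b, so v does too; thus the boundary between the two copies of v is a b→a transition. There is exactly one such transition, at position 2p+k, so |v| = 2p+k and |vv| = 4p+2k ≠ 4p+k since k ≥ 1. So xy^2z ∉ L.
This is a contradiction; hence L is not regular.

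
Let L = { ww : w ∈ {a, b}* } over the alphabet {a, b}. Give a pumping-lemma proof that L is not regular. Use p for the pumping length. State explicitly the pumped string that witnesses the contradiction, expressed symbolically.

Assume L is regular. Let p be the pumping length given by the pumping lemma.
Take w = a^p b^p a^p b^p = uu where u = a^pb^p; then w ∈ L and |w| = 4p ≥ p.
The pumping lemma gives a decomposition w = xyz where |xy| ≤ p and |y| ≥ 1.
Since the first p symbols of w are all a's and |xy| ≤ p, y lies entirely in the leading a-block: y = a^k for some k with 1 ≤ k ≤ p.
Pump with i = 2: xy^2z = a^{p+k} b^p a^p b^p, of length 4p+k. Suppose this equals vv. The string starts with a and ends with b, so v does too; thus the boundary between the two copies of v is a b→a transition. There is exactly one such transition, at position 2p+k, so |v| = 2p+k and |vv| = 4p+2k ≠ 4p+k since k ≥ 1. So xy^2z ∉ L.
Contradiction. Therefore L is not regular.

a^{p+k} b^p a^p b^p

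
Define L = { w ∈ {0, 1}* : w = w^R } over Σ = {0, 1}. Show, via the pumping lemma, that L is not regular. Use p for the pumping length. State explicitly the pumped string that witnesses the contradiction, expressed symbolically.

0^{p+k} 1 0^p

Assume L is regular; let p be its pumping constant.
Take w = 0^p 1 0^p, a palindrome of length 2p+1 ≥ p.
Write w = xyz as guaranteed by the lemma, with |xy| ≤ p and |y| ≥ 1.
Since the first p symbols of w are all 0's and |xy| ≤ p, y lies entirely in the leading 0-block: y = 0^k for some k with 1 ≤ k ≤ p.
Pump with i = 2: xy^2z = 0^{p+k} 1 0^p. Its reverse is 0^p 1 0^{p+k}, which differs from xy^2z since k ≥ 1. So xy^2z is not a palindrome and xy^2z ∉ L.
Contradiction. Therefore L is not regular.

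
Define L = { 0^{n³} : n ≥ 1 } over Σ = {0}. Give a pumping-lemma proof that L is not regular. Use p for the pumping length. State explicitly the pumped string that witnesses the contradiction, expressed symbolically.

Toward a contradiction, assume L is regular with pumping length p.
Take w = 0^{p³} ∈ L with |w| = p³ ≥ p.
The pumping lemma gives a decomposition w = xyz where |xy| ≤ p and y is nonempty.
Then y = 0^k for some k with 1 ≤ k ≤ p.
Pump with i = 2: xy^2z = 0^{p³+k}. Since 1 ≤ k ≤ p, p³ < p³+k ≤ p³+p < p³+3p²+3p+1 = (p+1)³, so p³+k is not a perfect cube. So xy^2z ∉ L.
This contradicts the pumping lemma, so L is not regular.

0^{p³+k}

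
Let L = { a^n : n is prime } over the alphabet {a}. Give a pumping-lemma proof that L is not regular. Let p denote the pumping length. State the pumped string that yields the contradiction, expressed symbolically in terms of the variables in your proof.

Toward a contradiction, assume L is regular with pumping length p.
Let q be a prime with q ≥ p+2 (infinitely many primes exist), and take w = a^q ∈ L with |w| = q ≥ p.
The pumping lemma gives a decomposition w = xyz where |xy| ≤ p and |y| > 0.
Then y = a^k for some k with 1 ≤ k ≤ p.
Since 1 ≤ k ≤ p, |xz| = q-k. Pump with i = q+1: |xy^{q+1}z| = (q-k)+(q+1)k = q+qk = q(1+k), which is composite (both factors ≥ 2). So xy^{q+1}z = a^{q(1+k)} ∉ L.
This contradicts the pumping lemma, so L is not regular.

a^{q(1+k)}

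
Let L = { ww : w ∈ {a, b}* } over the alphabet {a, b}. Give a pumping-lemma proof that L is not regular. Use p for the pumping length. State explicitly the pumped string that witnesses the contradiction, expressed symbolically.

a^{p+k} b^p a^p b^p

Suppose for contradiction that L is regular, and let p be the pumping length.
Take w = a^p b^p a^p b^p = uu where u = a^pb^p; then w ∈ L and |w| = 4p ≥ p.
By the pumping lemma, w = xyz with |xy| ≤ p and |y| > 0.
The first p characters of w are a's, so xy (and hence y) consists only of a's. Write y = a^k, 1 ≤ k ≤ p.
Pump with i = 2: xy^2z = a^{p+k} b^p a^p b^p, of length 4p+k. Suppose this equals vv. The string starts with a and ends with b, so v does too; thus the boundary between the two copies of v is a b→a transition. There is exactly one such transition, at position 2p+k, so |v| = 2p+k and |vv| = 4p+2k ≠ 4p+k since k ≥ 1. So xy^2z ∉ L.
Contradiction. Therefore L is not regular.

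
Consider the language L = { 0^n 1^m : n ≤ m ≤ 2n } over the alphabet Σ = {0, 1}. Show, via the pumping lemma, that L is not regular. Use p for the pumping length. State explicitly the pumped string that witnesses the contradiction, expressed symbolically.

0^{p+k} 1^p

Assume L is regular. Let p be the pumping length given by the pumping lemma.
Take w = 0^p 1^p ∈ L (since p ≤ p ≤ 2p), with |w| = 2p ≥ p.
Write w = xyz as guaranteed by the lemma, with |xy| ≤ p and |y| ≥ 1.
The first p characters of w are 0's, so xy (and hence y) consists only of 0's. Write y = 0^k, 1 ≤ k ≤ p.
Pump with i = 2: xy^2z = 0^{p+k} 1^p. Now n = p+k > p = m, so the condition n ≤ m fails. Thus xy^2z ∉ L.
Contradiction. Therefore L is not regular.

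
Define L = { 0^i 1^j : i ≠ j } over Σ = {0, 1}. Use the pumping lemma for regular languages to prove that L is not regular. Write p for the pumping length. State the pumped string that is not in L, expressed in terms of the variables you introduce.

0^{p+p!} 1^{p+p!}

Toward a contradiction, assume L is regular with pumping length p.
Choose w = 0^p 1^{p+p!}. Since p ≠ p+p!, w ∈ L; and |w| ≥ p.
By the pumping lemma, w = xyz with |xy| ≤ p and |y| ≥ 1.
Since the first p symbols of w are all 0's and |xy| ≤ p, y lies entirely in the leading 0-block: y = 0^k for some k with 1 ≤ k ≤ p.
Since 1 ≤ k ≤ p, k divides p!; set t = 1 + p!/k. Then xy^t z has p + (p!/k)·k = p + p! copies of 0. Now the 0-count equals the 1-count, so i ≠ j fails. So xy^t z = 0^{p+p!} 1^{p+p!} ∉ L.
This contradicts the pumping lemma, so L is not regular.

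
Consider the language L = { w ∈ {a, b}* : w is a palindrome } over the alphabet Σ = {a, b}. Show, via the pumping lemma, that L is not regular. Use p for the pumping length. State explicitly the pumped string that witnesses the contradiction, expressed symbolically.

a^{p+k} b a^p

Suppose for contradiction that L is regular, and let p be the pumping length.
Take w = a^p b a^p, a palindrome of length 2p+1 ≥ p.
The pumping lemma gives a decomposition w = xyz where |xy| ≤ p and y is nonempty.
Since the first p symbols of w are all a's and |xy| ≤ p, y lies entirely in the leading a-block: y = a^k for some k with 1 ≤ k ≤ p.
Pump with i = 2: xy^2z = a^{p+k} b a^p. Its reverse is a^p b a^{p+k}, which differs from xy^2z since k ≥ 1. So xy^2z is not a palindrome and xy^2z ∉ L.
This contradicts the pumping lemma, so L is not regular.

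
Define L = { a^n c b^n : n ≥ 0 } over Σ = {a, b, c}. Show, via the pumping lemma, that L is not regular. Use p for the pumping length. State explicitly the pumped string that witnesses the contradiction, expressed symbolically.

a^{p+k} c b^p

Assume L is regular; let p be its pumping constant.
Take w = a^p c b^p ∈ L with |w| = 2p+1 ≥ p.
Write w = xyz as guaranteed by the lemma, with |xy| ≤ p and |y| > 0.
Because |xy| ≤ p and w begins with p copies of a, we have y = a^k with 1 ≤ k ≤ p.
Pump with i = 2: xy^2z = a^{p+k} c b^p, which would require p+k = p. But k ≥ 1, so xy^2z ∉ L.
This contradicts the pumping lemma, so L is not regular.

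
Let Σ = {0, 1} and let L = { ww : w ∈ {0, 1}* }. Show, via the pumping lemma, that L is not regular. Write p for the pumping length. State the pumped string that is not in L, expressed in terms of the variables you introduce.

0^{p+k} 1^p 0^p 1^p

Suppose for contradiction that L is regular, and let p be the pumping length.
Take w = 0^p 1^p 0^p 1^p = uu where u = 0^p1^p; then w ∈ L and |w| = 4p ≥ p.
By the pumping lemma, w = xyz with |xy| ≤ p and |y| > 0.
Since the first p symbols of w are all 0's and |xy| ≤ p, y lies entirely in the leading 0-block: y = 0^k for some k with 1 ≤ k ≤ p.
Pump with i = 2: xy^2z = 0^{p+k} 1^p 0^p 1^p, of length 4p+k. Suppose this equals vv. The string starts with 0 and ends with 1, so v does too; thus the boundary between the two copies of v is a 1→0 transition. There is exactly one such transition, at position 2p+k, so |v| = 2p+k and |vv| = 4p+2k ≠ 4p+k since k ≥ 1. So xy^2z ∉ L.
Contradiction. Therefore L is not regular.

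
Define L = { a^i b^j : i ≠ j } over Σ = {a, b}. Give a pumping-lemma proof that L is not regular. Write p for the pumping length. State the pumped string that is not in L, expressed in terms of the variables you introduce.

a^{p+p!} b^{p+p!}

Toward a contradiction, assume L is regular with pumping length p.
Choose w = a^p b^{p+p!}. Since p ≠ p+p!, w ∈ L; and |w| ≥ p.
The pumping lemma gives a decomposition w = xyz where |xy| ≤ p and y is nonempty.
The first p characters of w are a's, so xy (and hence y) consists only of a's. Write y = a^k, 1 ≤ k ≤ p.
Since 1 ≤ k ≤ p, k divides p!; set t = 1 + p!/k. Then xy^t z has p + (p!/k)·k = p + p! copies of a. Now the a-count equals the b-count, so i ≠ j fails. So xy^t z = a^{p+p!} b^{p+p!} ∉ L.
This contradicts the pumping lemma, so L is not regular.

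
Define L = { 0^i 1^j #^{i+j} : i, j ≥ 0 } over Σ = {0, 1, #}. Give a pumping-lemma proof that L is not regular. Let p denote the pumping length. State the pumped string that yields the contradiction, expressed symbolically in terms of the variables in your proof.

Suppose for contradiction that L is regular, and let p be the pumping length.
Take w = 0^p 1^p #^{2p} ∈ L (with i=j=p, i+j=2p), |w| = 4p ≥ p.
By the pumping lemma, w = xyz with |xy| ≤ p and |y| ≥ 1.
Because |xy| ≤ p and w begins with p copies of 0, we have y = 0^k with 1 ≤ k ≤ p.
Consider xy^2z = 0^{p+k} 1^p #^{2p}. Now the 0- and 1-counts sum to 2p+k, but the #-count is 2p ≠ 2p+k. So xy^2z ∉ L.
This contradicts the pumping lemma, so L is not regular.

0^{p+k} 1^p #^{2p}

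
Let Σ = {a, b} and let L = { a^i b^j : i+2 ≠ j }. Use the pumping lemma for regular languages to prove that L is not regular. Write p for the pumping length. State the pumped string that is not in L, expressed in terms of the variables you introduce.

a^{p+p!} b^{p+p!+2}

Toward a contradiction, assume L is regular with pumping length p.
Choose w = a^p b^{p+p!+2}. Since p ≠ (p+p!+2)-2 = p+p!, w ∈ L; and |w| ≥ p.
By the pumping lemma, w = xyz with |xy| ≤ p and |y| > 0.
Since the first p symbols of w are all a's and |xy| ≤ p, y lies entirely in the leading a-block: y = a^k for some k with 1 ≤ k ≤ p.
Since 1 ≤ k ≤ p, k divides p!; set t = 1 + p!/k. Then xy^t z has p + (p!/k)·k = p + p! copies of a. Now the a-count is p+p! and (b-count)-2 = (p+p!+2)-2 = p+p!, so i+2 ≠ j fails. So xy^t z = a^{p+p!} b^{p+p!+2} ∉ L.
Contradiction. Therefore L is not regular.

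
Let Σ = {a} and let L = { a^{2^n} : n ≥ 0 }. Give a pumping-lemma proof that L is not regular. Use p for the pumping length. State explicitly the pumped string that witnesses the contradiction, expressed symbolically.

Toward a contradiction, assume L is regular with pumping length p.
Take w = a^{2^p} ∈ L with |w| = 2^p ≥ p.
Write w = xyz as guaranteed by the lemma, with |xy| ≤ p and y is nonempty.
Then y = a^k for some k with 1 ≤ k ≤ p.
Pump with i = 2: xy^2z = a^{2^p+k}. Since 1 ≤ k ≤ p < 2^p, we have 2^p < 2^p+k < 2^{p+1}, so 2^p+k is not a power of 2. So xy^2z ∉ L.
This is a contradiction; hence L is not regular.

a^{2^p+k}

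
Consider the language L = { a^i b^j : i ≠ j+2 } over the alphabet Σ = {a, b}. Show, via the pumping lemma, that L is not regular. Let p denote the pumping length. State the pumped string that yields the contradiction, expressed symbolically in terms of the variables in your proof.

a^{p+p!} b^{p+p!-2}

Assume L is regular; let p be its pumping constant.
Choose w = a^p b^{p+p!-2}. Since p ≠ (p+p!-2)+2 = p+p!, w ∈ L; and |w| ≥ p.
By the pumping lemma, w = xyz with |xy| ≤ p and |y| ≥ 1.
Since the first p symbols of w are all a's and |xy| ≤ p, y lies entirely in the leading a-block: y = a^k for some k with 1 ≤ k ≤ p.
Since 1 ≤ k ≤ p, k divides p!; set t = 1 + p!/k. Then xy^t z has p + (p!/k)·k = p + p! copies of a. Now the a-count is p+p! and (b-count)+2 = (p+p!-2)+2 = p+p!, so i ≠ j+2 fails. So xy^t z = a^{p+p!} b^{p+p!-2} ∉ L.
This contradicts the pumping lemma, so L is not regular.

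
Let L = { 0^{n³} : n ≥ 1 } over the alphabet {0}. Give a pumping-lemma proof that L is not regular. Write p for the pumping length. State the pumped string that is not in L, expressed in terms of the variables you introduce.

0^{p³+k}

Toward a contradiction, assume L is regular with pumping length p.
Take w = 0^{p³} ∈ L with |w| = p³ ≥ p.
Write w = xyz as guaranteed by the lemma, with |xy| ≤ p and y is nonempty.
Then y = 0^k for some k with 1 ≤ k ≤ p.
Pump with i = 2: xy^2z = 0^{p³+k}. Since 1 ≤ k ≤ p, p³ < p³+k ≤ p³+p < p³+3p²+3p+1 = (p+1)³, so p³+k is not a perfect cube. So xy^2z ∉ L.
This is a contradiction; hence L is not regular.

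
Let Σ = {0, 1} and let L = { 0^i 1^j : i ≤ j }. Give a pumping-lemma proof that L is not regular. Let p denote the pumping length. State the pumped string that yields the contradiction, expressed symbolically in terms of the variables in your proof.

0^{p+k} 1^p

Assume L is regular; let p be its pumping constant.
Choose w = 0^p 1^p ∈ L, with |w| = 2p ≥ p.
By the pumping lemma, w = xyz with |xy| ≤ p and |y| ≥ 1.
Since the first p symbols of w are all 0's and |xy| ≤ p, y lies entirely in the leading 0-block: y = 0^k for some k with 1 ≤ k ≤ p.
Consider xy^2z = 0^{p+k} 1^p. Since k ≥ 1, the 0-count p+k exceeds the 1-count p, so i ≤ j fails; thus xy^2z ∉ L.
Contradiction. Therefore L is not regular.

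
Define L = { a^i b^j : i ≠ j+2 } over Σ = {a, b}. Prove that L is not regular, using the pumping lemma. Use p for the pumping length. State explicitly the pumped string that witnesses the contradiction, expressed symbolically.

a^{p+p!} b^{p+p!-2}

Suppose for contradiction that L is regular, and let p be the pumping length.
Choose w = a^p b^{p+p!-2}. Since p ≠ (p+p!-2)+2 = p+p!, w ∈ L; and |w| ≥ p.
By the pumping lemma, w = xyz with |xy| ≤ p and |y| ≥ 1.
Since the first p symbols of w are all a's and |xy| ≤ p, y lies entirely in the leading a-block: y = a^k for some k with 1 ≤ k ≤ p.
Since 1 ≤ k ≤ p, k divides p!; set t = 1 + p!/k. Then xy^t z has p + (p!/k)·k = p + p! copies of a. Now the a-count is p+p! and (b-count)+2 = (p+p!-2)+2 = p+p!, so i ≠ j+2 fails. So xy^t z = a^{p+p!} b^{p+p!-2} ∉ L.
This contradicts the pumping lemma, so L is not regular.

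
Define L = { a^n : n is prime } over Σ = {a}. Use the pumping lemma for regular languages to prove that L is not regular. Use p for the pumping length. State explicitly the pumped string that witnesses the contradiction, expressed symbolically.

a^{q(1+k)}

Assume L is regular; let p be its pumping constant.
Let q be a prime with q ≥ p+2 (infinitely many primes exist), and take w = a^q ∈ L with |w| = q ≥ p.
Write w = xyz as guaranteed by the lemma, with |xy| ≤ p and |y| > 0.
Then y = a^k for some k with 1 ≤ k ≤ p.
Since 1 ≤ k ≤ p, |xz| = q-k. Pump with i = q+1: |xy^{q+1}z| = (q-k)+(q+1)k = q+qk = q(1+k), which is composite (both factors ≥ 2). So xy^{q+1}z = a^{q(1+k)} ∉ L.
Contradiction. Therefore L is not regular.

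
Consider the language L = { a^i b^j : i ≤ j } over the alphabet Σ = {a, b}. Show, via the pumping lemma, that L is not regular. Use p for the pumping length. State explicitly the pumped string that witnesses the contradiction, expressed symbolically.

Assume L is regular. Let p be the pumping length given by the pumping lemma.
Choose w = a^p b^p ∈ L, with |w| = 2p ≥ p.
The pumping lemma gives a decomposition w = xyz where |xy| ≤ p and y is nonempty.
The first p characters of w are a's, so xy (and hence y) consists only of a's. Write y = a^k, 1 ≤ k ≤ p.
Consider xy^2z = a^{p+k} b^p. Since k ≥ 1, the a-count p+k exceeds the b-count p, so i ≤ j fails; thus xy^2z ∉ L.
This contradicts the pumping lemma, so L is not regular.

a^{p+k} b^p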